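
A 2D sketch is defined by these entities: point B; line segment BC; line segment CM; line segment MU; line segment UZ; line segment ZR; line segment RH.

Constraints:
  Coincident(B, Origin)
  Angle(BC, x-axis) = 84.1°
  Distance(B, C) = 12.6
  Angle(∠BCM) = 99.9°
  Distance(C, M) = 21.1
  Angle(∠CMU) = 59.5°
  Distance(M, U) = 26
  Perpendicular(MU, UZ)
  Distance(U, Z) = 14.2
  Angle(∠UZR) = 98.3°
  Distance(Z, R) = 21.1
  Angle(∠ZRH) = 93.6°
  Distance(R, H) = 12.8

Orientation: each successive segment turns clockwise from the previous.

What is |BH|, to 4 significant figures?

21.96

B is at the origin; BC runs at 84.1° with length 12.6, so C = (1.295, 12.53). ∠BCM = 99.9° gives CM at 4.000° from the x-axis; with |CM| = 21.1, M = (22.34, 14.01). ∠CMU = 59.5° gives MU at -116.5° from the x-axis; with |MU| = 26.0, U = (10.74, -9.263). MU ⟂ UZ, so UZ runs at 153.5°; with |UZ| = 14.2, Z = (-1.965, -2.927). ∠UZR = 98.3° gives ZR at 71.80° from the x-axis; with |ZR| = 21.1, R = (4.625, 17.12). ∠ZRH = 93.6° gives RH at -14.60° from the x-axis; with |RH| = 12.8, H = (17.01, 13.89). Then |BH| = |H − B| = 21.96.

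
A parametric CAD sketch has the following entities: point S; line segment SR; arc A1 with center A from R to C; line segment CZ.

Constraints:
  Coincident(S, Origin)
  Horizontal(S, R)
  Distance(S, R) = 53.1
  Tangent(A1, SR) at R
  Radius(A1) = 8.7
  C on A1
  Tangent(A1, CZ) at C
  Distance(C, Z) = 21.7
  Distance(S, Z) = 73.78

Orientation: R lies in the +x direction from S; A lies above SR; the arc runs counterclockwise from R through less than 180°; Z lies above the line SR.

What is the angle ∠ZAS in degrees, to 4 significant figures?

142.7°

Checks: S = (0.00, 0.00) ✓; |AC| = 8.700 ✓; ∠(AC, CZ) = 90.00° ✓; |CZ| = 21.70 ✓; |SZ| = 73.78 ✓.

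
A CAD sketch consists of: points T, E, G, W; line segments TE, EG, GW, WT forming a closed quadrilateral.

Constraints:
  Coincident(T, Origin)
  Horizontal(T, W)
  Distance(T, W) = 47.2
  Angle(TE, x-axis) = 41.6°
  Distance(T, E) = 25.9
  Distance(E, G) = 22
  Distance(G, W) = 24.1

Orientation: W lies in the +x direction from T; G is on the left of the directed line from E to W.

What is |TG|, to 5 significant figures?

46.693

Checks: |EG| = 22.00 ✓; |GW| = 24.10 ✓.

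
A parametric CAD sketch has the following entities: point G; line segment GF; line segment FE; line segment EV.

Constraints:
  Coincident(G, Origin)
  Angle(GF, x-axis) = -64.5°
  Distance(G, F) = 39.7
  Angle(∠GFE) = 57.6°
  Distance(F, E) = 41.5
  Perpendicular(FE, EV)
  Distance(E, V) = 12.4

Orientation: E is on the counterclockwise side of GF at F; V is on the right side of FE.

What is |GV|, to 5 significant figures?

50.178

G is at the origin; GF runs at -64.5° with length 39.7, so F = 39.7·(cos -64.5°, sin -64.5°) = (17.091, -35.833). ∠GFE = 57.6°, so FE runs at -64.5° + (180° − 57.6°) = 57.900° from the x-axis; with |FE| = 41.5, E = F + 41.5·(cos 57.900°, sin 57.900°) = (39.144, -0.67708). FE ⟂ EV; with |EV| = 12.4 on the right of FE, V = E + 12.4·(0.84712, -0.53140) = (49.649, -7.2664). Then |GV| = |V − G| = 50.178.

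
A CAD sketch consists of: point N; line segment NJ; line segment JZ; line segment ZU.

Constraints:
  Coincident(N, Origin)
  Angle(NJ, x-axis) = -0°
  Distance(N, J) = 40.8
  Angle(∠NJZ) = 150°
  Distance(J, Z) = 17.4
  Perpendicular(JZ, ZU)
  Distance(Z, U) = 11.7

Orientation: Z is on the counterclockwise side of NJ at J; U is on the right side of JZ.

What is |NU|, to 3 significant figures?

61.7

N is at the origin; NJ runs at -0.0° with length 40.8, so J = 40.8·(cos -0.0°, sin -0.0°) = (40.8, -0.00). ∠NJZ = 150.0°, so JZ runs at -0.0° + (180° − 150.0°) = 30.0° from the x-axis; with |JZ| = 17.4, Z = J + 17.4·(cos 30.0°, sin 30.0°) = (55.9, 8.70). JZ ⟂ ZU; with |ZU| = 11.7 on the right of JZ, U = Z + 11.7·(0.500, -0.866) = (61.7, -1.43). Then |NU| = |U − N| = 61.7.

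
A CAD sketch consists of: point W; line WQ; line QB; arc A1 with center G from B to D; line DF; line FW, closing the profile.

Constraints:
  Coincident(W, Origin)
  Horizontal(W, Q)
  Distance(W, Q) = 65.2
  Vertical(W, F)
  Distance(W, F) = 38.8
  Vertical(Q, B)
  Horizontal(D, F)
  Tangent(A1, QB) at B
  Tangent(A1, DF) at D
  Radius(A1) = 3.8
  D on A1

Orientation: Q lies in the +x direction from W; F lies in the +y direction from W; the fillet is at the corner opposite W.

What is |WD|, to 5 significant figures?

72.632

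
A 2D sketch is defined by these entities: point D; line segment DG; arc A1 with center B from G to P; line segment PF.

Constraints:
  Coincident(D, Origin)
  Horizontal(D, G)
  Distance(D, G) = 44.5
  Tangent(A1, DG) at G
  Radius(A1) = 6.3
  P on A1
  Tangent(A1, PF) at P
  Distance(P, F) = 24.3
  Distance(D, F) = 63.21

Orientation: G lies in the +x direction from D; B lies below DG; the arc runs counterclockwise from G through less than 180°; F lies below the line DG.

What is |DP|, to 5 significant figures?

41.283

Checks: |BP| = 6.300 ✓; ∠(BP, PF) = 90.00° ✓; |PF| = 24.30 ✓; |DF| = 63.21 ✓.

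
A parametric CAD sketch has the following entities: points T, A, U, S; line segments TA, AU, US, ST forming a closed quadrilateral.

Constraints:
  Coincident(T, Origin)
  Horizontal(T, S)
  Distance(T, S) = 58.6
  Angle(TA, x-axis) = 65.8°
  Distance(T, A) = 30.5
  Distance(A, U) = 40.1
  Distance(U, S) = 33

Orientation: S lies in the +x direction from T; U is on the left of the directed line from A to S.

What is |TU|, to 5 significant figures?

61.557

T is at the origin; TS is horizontal with |TS| = 58.6 and S in +x, so S = (58.6, 0). TA runs at 65.8° with |TA| = 30.5, so A = (12.503, 27.820). U is determined by |AU| = 40.1 and |US| = 33.0 together: it lies at the intersection of circle(A, 40.1) and circle(S, 33.0). With |AS| = 53.841, the foot of the radical line on AS is 31.741 from A and the perpendicular offset is √(40.1² − 31.741²) = 24.506. Taking the left-of-AS solution: U = (52.340, 32.401).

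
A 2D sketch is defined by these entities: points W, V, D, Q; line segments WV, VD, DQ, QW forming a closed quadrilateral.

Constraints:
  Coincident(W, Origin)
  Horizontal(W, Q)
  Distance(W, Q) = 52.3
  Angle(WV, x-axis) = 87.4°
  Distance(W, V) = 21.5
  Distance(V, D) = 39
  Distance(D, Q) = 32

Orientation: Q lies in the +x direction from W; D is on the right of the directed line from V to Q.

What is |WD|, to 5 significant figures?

24.951

W is at the origin; W and Q share the same y with |WQ| = 52.3 and Q in +x, so Q = (52.3, 0). WV runs at 87.4° with |WV| = 21.5, so V = (0.97530, 21.478). D is determined by |VD| = 39.0 and |DQ| = 32.0 together: it lies at the intersection of circle(V, 39.0) and circle(Q, 32.0). With |VQ| = 55.637, the foot of the radical line on VQ is 32.285 from V and the perpendicular offset is √(39.0² − 32.285²) = 21.879. Taking the right-of-VQ solution: D = (22.312, -11.168).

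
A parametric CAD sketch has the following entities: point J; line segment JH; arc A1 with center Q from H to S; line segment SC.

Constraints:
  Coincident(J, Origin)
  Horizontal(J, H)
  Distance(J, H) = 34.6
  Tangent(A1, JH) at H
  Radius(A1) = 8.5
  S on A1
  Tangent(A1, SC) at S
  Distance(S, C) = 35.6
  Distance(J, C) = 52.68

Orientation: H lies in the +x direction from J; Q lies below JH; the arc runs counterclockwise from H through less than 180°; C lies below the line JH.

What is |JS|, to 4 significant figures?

27.62

Checks: J = (0.00, 0.00) ✓; |QS| = 8.500 ✓; ∠(QS, SC) = 90.00° ✓; |SC| = 35.60 ✓; |JC| = 52.68 ✓.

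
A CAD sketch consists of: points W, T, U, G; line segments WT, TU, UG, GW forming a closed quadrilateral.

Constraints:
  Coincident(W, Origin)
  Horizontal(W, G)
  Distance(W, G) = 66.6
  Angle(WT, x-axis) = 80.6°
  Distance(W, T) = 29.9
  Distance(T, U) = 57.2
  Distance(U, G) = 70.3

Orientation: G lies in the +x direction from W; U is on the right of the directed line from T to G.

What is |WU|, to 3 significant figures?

27.7

W is at the origin; W and G share the same y with |WG| = 66.6 and G in +x, so G = (66.6, 0). WT runs at 80.6° with |WT| = 29.9, so T = (4.88, 29.5). U is determined by |TU| = 57.2 and |UG| = 70.3 together: it lies at the intersection of circle(T, 57.2) and circle(G, 70.3). With |TG| = 68.4, the foot of the radical line on TG is 22.0 from T and the perpendicular offset is √(57.2² − 22.0²) = 52.8. Taking the right-of-TG solution: U = (1.96, -27.6).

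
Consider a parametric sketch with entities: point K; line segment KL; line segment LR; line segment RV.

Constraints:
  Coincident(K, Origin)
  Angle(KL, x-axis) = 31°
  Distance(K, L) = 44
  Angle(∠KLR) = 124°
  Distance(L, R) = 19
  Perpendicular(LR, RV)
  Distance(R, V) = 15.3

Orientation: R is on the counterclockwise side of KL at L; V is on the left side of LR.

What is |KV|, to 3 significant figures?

48.5

K is at the origin; KL runs at 31.0° with length 44.0, so L = 44.0·(cos 31.0°, sin 31.0°) = (37.7, 22.7). ∠KLR = 124.0°, so LR runs at 31.0° + (180° − 124.0°) = 87.0° from the x-axis; with |LR| = 19.0, R = L + 19.0·(cos 87.0°, sin 87.0°) = (38.7, 41.6). LR ⟂ RV; with |RV| = 15.3 on the left of LR, V = R + 15.3·(-0.999, 0.0523) = (23.4, 42.4). Then |KV| = |V − K| = 48.5.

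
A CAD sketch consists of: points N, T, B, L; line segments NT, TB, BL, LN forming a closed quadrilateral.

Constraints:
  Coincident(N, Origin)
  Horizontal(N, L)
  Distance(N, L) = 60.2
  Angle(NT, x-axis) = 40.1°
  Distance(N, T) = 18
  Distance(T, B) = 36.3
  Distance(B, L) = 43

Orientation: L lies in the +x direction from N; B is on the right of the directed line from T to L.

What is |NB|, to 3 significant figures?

33.4

N is at the origin; NL is horizontal with |NL| = 60.2 and L in +x, so L = (60.2, 0). NT runs at 40.1° with |NT| = 18.0, so T = (13.8, 11.6). B is determined by |TB| = 36.3 and |BL| = 43.0 together: it lies at the intersection of circle(T, 36.3) and circle(L, 43.0). With |TL| = 47.9, the foot of the radical line on TL is 18.4 from T and the perpendicular offset is √(36.3² − 18.4²) = 31.3. Taking the right-of-TL solution: B = (24.0, -23.2).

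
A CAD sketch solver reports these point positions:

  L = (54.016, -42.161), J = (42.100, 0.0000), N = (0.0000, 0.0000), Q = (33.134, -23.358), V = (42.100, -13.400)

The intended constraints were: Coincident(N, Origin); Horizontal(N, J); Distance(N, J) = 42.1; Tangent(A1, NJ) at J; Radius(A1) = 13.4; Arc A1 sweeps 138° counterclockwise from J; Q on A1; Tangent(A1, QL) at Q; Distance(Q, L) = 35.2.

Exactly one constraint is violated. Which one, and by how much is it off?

Distance(Q, L) = 35.2 — off by 7.10.

N = (0.00, 0.00) ✓; N.y = 0.00, J.y = 0.00 ✓; |NJ| = 42.10 ✓; ∠(VJ, JN) = 90.00° ✓; |VJ| = 13.40 ✓; bearing(V→Q) − bearing(V→J) = 138.0° ✓; |VQ| = 13.40 ✓; ∠(VQ, QL) = 90.00° ✓; |QL| = 28.10 ✗.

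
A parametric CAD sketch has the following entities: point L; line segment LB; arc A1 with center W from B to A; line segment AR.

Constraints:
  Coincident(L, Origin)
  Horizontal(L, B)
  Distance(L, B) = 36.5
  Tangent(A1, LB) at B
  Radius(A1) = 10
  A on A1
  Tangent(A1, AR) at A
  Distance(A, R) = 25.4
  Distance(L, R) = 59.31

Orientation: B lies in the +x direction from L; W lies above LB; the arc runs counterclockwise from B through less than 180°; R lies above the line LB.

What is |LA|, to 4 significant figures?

47.41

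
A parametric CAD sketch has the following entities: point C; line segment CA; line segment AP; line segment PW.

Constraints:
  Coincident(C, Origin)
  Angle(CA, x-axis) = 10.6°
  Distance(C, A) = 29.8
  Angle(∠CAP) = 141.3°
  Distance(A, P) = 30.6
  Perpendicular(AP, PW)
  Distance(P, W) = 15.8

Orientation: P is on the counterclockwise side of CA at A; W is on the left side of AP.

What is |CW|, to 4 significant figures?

53.93

C is at the origin; CA runs at 10.6° with length 29.8, so A = 29.8·(cos 10.6°, sin 10.6°) = (29.29, 5.482). ∠CAP = 141.3°, so AP runs at 10.6° + (180° − 141.3°) = 49.30° from the x-axis; with |AP| = 30.6, P = A + 30.6·(cos 49.30°, sin 49.30°) = (49.25, 28.68). The perpendicularity gives PW at right angles to AP; with |PW| = 15.8 on the left of AP, W = P + 15.8·(-0.7581, 0.6521) = (37.27, 38.98). Then |CW| = |W − C| = 53.93.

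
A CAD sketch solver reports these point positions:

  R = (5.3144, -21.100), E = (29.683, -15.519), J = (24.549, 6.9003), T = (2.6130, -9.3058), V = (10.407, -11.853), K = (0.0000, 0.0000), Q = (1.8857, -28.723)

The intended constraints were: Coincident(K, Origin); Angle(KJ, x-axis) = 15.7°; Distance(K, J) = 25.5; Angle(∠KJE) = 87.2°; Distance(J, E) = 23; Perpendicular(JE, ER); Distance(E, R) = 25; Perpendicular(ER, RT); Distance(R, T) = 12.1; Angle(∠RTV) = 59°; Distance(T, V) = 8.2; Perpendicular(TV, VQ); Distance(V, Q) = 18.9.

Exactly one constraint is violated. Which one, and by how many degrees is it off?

Perpendicular(TV, VQ) — off by 8.70°.

K = (0.00, 0.00) ✓; KJ at 15.70° ✓; |KJ| = 25.50 ✓; ∠KJE = 87.20° ✓; |JE| = 23.00 ✓; ∠(JE, ER) = 90.00° ✓; |ER| = 25.00 ✓; ∠(ER, RT) = 90.00° ✓; |RT| = 12.10 ✓; ∠RTV = 59.00° ✓; |TV| = 8.200 ✓; ∠(TV, VQ) = 98.70° ✗; |VQ| = 18.90 ✓.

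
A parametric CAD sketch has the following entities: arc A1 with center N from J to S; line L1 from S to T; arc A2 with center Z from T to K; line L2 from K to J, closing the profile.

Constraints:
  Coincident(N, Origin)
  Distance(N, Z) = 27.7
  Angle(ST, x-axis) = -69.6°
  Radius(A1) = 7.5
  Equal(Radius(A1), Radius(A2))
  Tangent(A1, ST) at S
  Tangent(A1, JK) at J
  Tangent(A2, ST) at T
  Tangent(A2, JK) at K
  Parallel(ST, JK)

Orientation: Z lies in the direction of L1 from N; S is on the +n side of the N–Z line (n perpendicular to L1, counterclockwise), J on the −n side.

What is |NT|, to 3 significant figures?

28.7

The slot axis is L1's direction at -69.6°, so u = (cos -69.6°, sin -69.6°) = (0.349, -0.937) and n = (−sin -69.6°, cos -69.6°) = (0.937, 0.349). N is at the origin and Z lies 27.7 along u from N, so Z = 27.7·u = (9.66, -26.0). Tangency of A1 to both parallel lines with radius 7.5 puts S and J at N ± 7.5·n: S = (7.03, 2.61), J = (-7.03, -2.61). Equal radii place T and K the same way about Z: T = Z + 7.5·n = (16.7, -23.3), K = Z − 7.5·n = (2.63, -28.6). Then |NT| = |T − N| = 28.7.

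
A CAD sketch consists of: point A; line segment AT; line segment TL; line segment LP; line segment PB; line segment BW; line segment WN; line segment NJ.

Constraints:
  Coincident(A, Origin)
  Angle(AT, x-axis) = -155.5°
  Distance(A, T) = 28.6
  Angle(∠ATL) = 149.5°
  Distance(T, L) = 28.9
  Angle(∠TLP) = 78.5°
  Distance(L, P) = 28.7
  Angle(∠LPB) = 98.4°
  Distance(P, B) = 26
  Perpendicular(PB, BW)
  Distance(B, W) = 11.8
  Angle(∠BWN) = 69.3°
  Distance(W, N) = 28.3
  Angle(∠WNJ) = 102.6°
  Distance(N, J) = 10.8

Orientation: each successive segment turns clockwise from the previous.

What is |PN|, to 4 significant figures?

1.858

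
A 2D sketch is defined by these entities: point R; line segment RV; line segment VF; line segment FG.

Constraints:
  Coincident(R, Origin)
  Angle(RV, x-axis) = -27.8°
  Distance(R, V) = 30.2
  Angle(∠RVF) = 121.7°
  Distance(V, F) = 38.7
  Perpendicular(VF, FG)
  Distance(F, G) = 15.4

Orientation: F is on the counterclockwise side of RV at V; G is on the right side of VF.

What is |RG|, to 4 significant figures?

68.31

R is at the origin; RV runs at -27.8° with length 30.2, so V = 30.2·(cos -27.8°, sin -27.8°) = (26.71, -14.08). ∠RVF = 121.7°, so VF runs at -27.8° + (180° − 121.7°) = 30.50° from the x-axis; with |VF| = 38.7, F = V + 38.7·(cos 30.50°, sin 30.50°) = (60.06, 5.557). VF ⟂ FG; with |FG| = 15.4 on the right of VF, G = F + 15.4·(0.5075, -0.8616) = (67.88, -7.712). Then |RG| = |G − R| = 68.31.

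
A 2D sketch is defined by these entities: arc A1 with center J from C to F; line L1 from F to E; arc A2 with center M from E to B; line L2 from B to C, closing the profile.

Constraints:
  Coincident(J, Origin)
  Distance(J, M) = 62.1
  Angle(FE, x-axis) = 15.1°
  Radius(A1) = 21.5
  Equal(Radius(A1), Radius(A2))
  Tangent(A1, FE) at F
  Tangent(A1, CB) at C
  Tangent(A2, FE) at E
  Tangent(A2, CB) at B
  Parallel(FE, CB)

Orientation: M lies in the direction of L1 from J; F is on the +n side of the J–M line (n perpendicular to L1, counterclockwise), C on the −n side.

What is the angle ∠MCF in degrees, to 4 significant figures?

70.90°

The slot axis is L1's direction at 15.1°, so u = (cos 15.1°, sin 15.1°) = (0.9655, 0.2605) and n = (−sin 15.1°, cos 15.1°) = (-0.2605, 0.9655). J is at the origin and M lies 62.1 along u from J, so M = 62.1·u = (59.96, 16.18). Tangency of A1 to both parallel lines with radius 21.5 puts F and C at J ± 21.5·n: F = (-5.601, 20.76), C = (5.601, -20.76). Then cos ∠MCF = CM·CF / (|CM||CF|), giving 70.90°.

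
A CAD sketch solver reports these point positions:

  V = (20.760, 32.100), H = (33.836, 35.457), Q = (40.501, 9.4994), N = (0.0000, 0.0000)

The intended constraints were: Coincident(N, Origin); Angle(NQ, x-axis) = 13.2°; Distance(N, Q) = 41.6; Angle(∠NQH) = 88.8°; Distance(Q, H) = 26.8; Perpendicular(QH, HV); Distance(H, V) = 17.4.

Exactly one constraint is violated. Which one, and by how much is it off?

Distance(H, V) = 17.4 — off by 3.90.

N = (0.00, 0.00) ✓; NQ at 13.20° ✓; |NQ| = 41.60 ✓; ∠NQH = 88.80° ✓; |QH| = 26.80 ✓; ∠(QH, HV) = 90.00° ✓; |HV| = 13.50 ✗.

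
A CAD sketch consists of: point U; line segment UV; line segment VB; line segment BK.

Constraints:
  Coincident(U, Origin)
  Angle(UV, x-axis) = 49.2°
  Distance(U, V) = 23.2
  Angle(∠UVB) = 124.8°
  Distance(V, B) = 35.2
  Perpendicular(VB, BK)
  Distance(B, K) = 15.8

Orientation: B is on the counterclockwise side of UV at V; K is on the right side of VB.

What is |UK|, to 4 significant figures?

59.67

U is at the origin; UV runs at 49.2° with length 23.2, so V = 23.2·(cos 49.2°, sin 49.2°) = (15.16, 17.56). ∠UVB = 124.8°, so VB runs at 49.2° + (180° − 124.8°) = 104.4° from the x-axis; with |VB| = 35.2, B = V + 35.2·(cos 104.4°, sin 104.4°) = (6.405, 51.66). The perpendicularity gives BK at right angles to VB; with |BK| = 15.8 on the right of VB, K = B + 15.8·(0.9686, 0.2487) = (21.71, 55.59). Then |UK| = |K − U| = 59.67.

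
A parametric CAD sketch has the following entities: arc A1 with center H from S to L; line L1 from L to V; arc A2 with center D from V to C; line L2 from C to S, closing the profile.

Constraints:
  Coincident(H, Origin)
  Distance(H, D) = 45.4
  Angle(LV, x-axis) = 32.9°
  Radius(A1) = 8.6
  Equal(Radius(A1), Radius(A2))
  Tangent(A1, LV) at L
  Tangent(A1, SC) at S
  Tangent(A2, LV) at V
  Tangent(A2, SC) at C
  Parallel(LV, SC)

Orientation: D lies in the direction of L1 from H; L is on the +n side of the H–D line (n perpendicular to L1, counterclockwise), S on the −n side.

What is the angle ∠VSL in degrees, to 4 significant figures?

69.25°

The slot axis is L1's direction at 32.9°, so u = (cos 32.9°, sin 32.9°) = (0.8396, 0.5432) and n = (−sin 32.9°, cos 32.9°) = (-0.5432, 0.8396). H is at the origin and D lies 45.4 along u from H, so D = 45.4·u = (38.12, 24.66). Tangency of A1 to both parallel lines with radius 8.6 puts L and S at H ± 8.6·n: L = (-4.671, 7.221), S = (4.671, -7.221). Equal radii place V and C the same way about D: V = D + 8.6·n = (33.45, 31.88), C = D − 8.6·n = (42.79, 17.44). Then cos ∠VSL = SV·SL / (|SV||SL|), giving 69.25°.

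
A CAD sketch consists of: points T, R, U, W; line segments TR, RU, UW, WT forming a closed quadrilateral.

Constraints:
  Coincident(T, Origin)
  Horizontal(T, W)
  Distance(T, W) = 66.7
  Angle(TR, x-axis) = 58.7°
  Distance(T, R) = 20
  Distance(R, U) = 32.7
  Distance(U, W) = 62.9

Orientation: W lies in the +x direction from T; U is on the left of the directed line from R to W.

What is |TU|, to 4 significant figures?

52.64

T is at the origin; TW is horizontal with |TW| = 66.7 and W in +x, so W = (66.7, 0). TR runs at 58.7° with |TR| = 20.0, so R = (10.39, 17.09). U is determined by |RU| = 32.7 and |UW| = 62.9 together: it lies at the intersection of circle(R, 32.7) and circle(W, 62.9). With |RW| = 58.85, the foot of the radical line on RW is 4.892 from R and the perpendicular offset is √(32.7² − 4.892²) = 32.33. Taking the left-of-RW solution: U = (24.46, 46.61).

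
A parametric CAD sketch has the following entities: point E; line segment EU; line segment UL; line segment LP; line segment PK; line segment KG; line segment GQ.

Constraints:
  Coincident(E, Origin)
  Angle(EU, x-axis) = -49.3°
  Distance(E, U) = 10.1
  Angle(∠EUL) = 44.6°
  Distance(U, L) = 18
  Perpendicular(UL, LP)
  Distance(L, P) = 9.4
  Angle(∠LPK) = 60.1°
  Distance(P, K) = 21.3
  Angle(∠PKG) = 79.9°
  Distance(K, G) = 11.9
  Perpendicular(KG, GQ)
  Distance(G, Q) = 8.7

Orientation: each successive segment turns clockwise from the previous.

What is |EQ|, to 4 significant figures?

13.58

E is at the origin; EU runs at -49.3° with length 10.1, so U = (6.586, -7.657). ∠EUL = 44.6° gives UL at 175.3° from the x-axis; with |UL| = 18.0, L = (-11.35, -6.182). The perpendicularity gives LP at right angles to UL, so LP runs at 85.30°; with |LP| = 9.4, P = (-10.58, 3.186). ∠LPK = 60.1° gives PK at -34.60° from the x-axis; with |PK| = 21.3, K = (6.950, -8.909). ∠PKG = 79.9° gives KG at -134.7° from the x-axis; with |KG| = 11.9, G = (-1.421, -17.37). KG is perpendicular to GQ, so GQ runs at 135.3°; with |GQ| = 8.7, Q = (-7.605, -11.25). Then |EQ| = |Q − E| = 13.58.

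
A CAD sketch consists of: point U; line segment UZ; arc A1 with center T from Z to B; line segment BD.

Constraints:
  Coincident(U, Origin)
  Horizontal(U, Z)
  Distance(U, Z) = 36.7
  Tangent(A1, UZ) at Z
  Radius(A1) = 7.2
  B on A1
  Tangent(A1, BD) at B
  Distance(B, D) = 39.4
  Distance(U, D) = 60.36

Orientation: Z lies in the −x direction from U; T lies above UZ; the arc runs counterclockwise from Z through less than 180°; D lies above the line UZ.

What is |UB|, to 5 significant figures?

30.882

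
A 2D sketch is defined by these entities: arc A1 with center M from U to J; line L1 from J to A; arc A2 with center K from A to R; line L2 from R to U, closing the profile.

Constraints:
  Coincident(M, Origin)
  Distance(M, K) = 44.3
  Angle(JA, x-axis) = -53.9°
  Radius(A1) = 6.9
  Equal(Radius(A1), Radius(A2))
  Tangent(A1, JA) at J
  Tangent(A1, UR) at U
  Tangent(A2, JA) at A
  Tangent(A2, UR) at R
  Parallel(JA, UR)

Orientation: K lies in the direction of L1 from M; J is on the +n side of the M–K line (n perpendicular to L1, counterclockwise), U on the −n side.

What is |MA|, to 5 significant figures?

44.834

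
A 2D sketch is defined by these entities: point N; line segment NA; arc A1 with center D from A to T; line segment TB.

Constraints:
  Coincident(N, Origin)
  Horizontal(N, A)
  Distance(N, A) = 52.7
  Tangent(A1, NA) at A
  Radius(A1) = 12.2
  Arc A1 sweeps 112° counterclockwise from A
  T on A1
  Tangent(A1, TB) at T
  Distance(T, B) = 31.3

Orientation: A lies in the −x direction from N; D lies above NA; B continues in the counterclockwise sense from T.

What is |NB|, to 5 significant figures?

70.128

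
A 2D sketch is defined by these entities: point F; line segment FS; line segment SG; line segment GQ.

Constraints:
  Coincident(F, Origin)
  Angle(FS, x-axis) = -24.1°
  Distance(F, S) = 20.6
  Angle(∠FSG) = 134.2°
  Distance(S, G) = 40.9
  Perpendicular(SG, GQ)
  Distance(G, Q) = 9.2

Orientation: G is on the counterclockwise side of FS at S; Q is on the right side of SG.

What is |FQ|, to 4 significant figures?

60.24

F is at the origin; FS runs at -24.1° with length 20.6, so S = 20.6·(cos -24.1°, sin -24.1°) = (18.80, -8.412). ∠FSG = 134.2°, so SG runs at -24.1° + (180° − 134.2°) = 21.70° from the x-axis; with |SG| = 40.9, G = S + 40.9·(cos 21.70°, sin 21.70°) = (56.81, 6.711). The perpendicularity gives GQ at right angles to SG; with |GQ| = 9.2 on the right of SG, Q = G + 9.2·(0.3697, -0.9291) = (60.21, -1.837). Then |FQ| = |Q − F| = 60.24.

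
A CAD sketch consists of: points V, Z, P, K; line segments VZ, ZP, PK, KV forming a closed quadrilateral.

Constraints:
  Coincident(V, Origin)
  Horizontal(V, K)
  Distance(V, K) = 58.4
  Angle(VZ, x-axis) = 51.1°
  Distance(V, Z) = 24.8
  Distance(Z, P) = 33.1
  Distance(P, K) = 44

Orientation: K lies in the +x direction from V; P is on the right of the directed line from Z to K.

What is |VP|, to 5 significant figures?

21.587

V is at the origin; VK is horizontal with |VK| = 58.4 and K in +x, so K = (58.4, 0). VZ runs at 51.1° with |VZ| = 24.8, so Z = (15.573, 19.300). P is determined by |ZP| = 33.1 and |PK| = 44.0 together: it lies at the intersection of circle(Z, 33.1) and circle(K, 44.0). With |ZK| = 46.975, the foot of the radical line on ZK is 14.542 from Z and the perpendicular offset is √(33.1² − 14.542²) = 29.734. Taking the right-of-ZK solution: P = (16.615, -13.783).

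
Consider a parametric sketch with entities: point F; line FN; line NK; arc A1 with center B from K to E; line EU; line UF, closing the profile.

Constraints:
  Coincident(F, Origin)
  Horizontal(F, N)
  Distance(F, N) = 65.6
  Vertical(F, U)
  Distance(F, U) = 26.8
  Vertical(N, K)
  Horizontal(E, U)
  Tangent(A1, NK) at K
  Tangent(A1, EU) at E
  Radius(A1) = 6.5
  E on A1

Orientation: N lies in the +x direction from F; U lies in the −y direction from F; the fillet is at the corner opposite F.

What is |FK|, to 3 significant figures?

68.7

The virtual corner opposite F is at (65.6, -26.8). Since A1 is tangent to NK there, BK ⟂ NK and the tangent condition forces BE to be normal to EU, with radius 6.5, so the center B sits 6.5 in from both sides at B = (59.1, -20.3). That places the tangent points at K = (65.6, -20.3) on NK and E = (59.1, -26.8) on EU. Then |FK| = |K − F| = 68.7.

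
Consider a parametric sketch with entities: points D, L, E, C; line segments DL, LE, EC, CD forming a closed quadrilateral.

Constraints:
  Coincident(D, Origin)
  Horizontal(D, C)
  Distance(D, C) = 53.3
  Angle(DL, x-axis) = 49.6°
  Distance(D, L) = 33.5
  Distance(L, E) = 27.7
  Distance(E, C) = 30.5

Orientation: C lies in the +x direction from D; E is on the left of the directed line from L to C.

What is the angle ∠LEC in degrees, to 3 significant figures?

88.3°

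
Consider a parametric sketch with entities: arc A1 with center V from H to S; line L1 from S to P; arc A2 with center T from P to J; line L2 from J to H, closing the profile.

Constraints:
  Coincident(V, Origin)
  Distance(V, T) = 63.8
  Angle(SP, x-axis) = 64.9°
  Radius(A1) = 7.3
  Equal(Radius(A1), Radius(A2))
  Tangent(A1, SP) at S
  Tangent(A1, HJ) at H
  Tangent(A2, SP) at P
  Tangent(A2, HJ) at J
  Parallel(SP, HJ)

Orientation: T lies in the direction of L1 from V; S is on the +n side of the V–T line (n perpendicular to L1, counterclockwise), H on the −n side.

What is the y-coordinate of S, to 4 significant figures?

3.097

V is at the origin and T lies 63.8 along u from V, so T = 63.8·u = (27.06, 57.78). Tangency of A1 to both parallel lines with radius 7.3 puts S and H at V ± 7.3·n: S = (-6.611, 3.097), H = (6.611, -3.097). So S.y = 3.097.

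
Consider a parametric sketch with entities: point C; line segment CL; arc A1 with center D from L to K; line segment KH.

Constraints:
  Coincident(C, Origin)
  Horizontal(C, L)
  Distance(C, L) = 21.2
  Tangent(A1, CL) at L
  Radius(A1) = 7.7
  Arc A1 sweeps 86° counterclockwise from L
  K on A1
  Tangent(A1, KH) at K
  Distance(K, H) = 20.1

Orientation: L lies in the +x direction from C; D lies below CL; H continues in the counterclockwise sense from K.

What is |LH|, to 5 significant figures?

28.690

C is at the origin; C and L share the same y with |CL| = 21.2 and L on the +x side, so L = (21.200, 0.0000). A1 meets CL tangentially, so DL is at right angles to CL, so D = L + (0, -7.7) = (21.200, -7.7000). On A1, L sits at bearing 90° from D; an 86° counterclockwise sweep puts K at bearing 176°, so K = D + 7.7·(cos 176°, sin 176°) = (13.519, -7.1629). A1 meets KH tangentially, so DK is at right angles to KH, so KH runs along (−sin 176°, cos 176°); with |KH| = 20.1, H = (12.117, -27.214). Then |LH| = |H − L| = 28.690.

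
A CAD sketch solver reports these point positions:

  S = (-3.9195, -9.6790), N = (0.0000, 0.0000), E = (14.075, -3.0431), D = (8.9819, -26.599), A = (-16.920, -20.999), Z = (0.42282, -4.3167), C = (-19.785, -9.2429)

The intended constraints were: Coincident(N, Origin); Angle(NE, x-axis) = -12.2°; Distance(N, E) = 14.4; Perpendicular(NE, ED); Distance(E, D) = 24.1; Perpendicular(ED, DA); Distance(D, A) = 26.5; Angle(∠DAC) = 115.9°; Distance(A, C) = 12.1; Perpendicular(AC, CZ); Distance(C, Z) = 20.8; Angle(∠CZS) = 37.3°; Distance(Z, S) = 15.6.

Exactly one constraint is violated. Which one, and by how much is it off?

Distance(Z, S) = 15.6 — off by 8.70.

N = (0.00, 0.00) ✓; NE at -12.20° ✓; |NE| = 14.40 ✓; ∠(NE, ED) = 90.00° ✓; |ED| = 24.10 ✓; ∠(ED, DA) = 90.00° ✓; |DA| = 26.50 ✓; ∠DAC = 115.9° ✓; |AC| = 12.10 ✓; ∠(AC, CZ) = 90.00° ✓; |CZ| = 20.80 ✓; ∠CZS = 37.30° ✓; |ZS| = 6.900 ✗.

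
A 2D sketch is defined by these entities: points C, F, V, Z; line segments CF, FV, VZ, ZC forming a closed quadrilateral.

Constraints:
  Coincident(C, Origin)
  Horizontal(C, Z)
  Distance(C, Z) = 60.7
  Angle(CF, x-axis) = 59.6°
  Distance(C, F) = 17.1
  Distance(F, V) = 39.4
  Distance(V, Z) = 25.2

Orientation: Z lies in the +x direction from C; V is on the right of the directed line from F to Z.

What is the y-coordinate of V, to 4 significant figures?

-11.33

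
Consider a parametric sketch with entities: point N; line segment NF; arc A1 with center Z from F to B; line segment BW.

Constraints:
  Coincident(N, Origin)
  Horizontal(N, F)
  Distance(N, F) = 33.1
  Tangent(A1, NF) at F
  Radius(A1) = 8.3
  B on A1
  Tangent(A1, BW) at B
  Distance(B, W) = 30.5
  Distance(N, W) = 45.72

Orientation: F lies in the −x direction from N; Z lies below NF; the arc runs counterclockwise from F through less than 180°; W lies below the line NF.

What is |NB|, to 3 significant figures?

42.1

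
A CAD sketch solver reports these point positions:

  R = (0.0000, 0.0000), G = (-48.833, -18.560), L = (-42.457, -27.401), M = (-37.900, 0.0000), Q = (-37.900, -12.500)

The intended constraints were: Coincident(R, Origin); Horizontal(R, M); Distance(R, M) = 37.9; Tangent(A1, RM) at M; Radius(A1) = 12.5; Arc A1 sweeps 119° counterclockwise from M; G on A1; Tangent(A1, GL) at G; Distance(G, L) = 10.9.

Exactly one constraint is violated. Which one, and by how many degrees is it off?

Tangent(A1, GL) at G — off by 6.80°.

R = (0.00, 0.00) ✓; R.y = 0.00, M.y = 0.00 ✓; |RM| = 37.90 ✓; ∠(QM, MR) = 90.00° ✓; |QM| = 12.50 ✓; bearing(Q→G) − bearing(Q→M) = 119.0° ✓; |QG| = 12.50 ✓; ∠(QG, GL) = 83.20° ✗; |GL| = 10.90 ✓.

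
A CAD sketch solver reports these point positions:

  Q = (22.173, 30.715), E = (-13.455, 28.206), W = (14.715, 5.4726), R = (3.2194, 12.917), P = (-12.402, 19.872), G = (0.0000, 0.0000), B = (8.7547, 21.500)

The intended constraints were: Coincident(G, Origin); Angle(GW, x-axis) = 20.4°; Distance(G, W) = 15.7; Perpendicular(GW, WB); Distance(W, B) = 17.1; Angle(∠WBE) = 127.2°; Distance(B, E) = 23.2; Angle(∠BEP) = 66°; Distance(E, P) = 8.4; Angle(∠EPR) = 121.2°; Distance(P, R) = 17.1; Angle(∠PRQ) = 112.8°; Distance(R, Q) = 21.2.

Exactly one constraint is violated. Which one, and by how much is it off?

Distance(R, Q) = 21.2 — off by 4.80.

G = (0.00, 0.00) ✓; GW at 20.40° ✓; |GW| = 15.70 ✓; ∠(GW, WB) = 90.00° ✓; |WB| = 17.10 ✓; ∠WBE = 127.2° ✓; |BE| = 23.20 ✓; ∠BEP = 66.00° ✓; |EP| = 8.400 ✓; ∠EPR = 121.2° ✓; |PR| = 17.10 ✓; ∠PRQ = 112.8° ✓; |RQ| = 26.00 ✗.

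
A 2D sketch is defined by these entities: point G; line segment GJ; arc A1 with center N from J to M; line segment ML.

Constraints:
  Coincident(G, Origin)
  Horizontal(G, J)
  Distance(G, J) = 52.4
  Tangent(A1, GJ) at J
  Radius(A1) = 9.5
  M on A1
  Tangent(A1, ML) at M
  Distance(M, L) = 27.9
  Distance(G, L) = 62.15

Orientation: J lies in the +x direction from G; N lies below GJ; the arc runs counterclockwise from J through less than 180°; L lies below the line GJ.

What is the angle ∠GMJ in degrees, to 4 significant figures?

114.5°

Checks: |NM| = 9.500 ✓; ∠(NM, ML) = 90.00° ✓; |ML| = 27.90 ✓; |GL| = 62.15 ✓.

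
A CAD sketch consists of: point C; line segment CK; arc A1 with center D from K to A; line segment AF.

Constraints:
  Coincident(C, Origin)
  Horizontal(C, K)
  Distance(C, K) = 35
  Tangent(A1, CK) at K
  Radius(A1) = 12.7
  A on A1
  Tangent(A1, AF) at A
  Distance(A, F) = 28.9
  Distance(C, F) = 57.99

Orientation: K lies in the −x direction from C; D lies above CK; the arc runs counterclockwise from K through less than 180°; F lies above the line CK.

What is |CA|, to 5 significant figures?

30.319

C is at the origin; CK is horizontal with |CK| = 35.0 and K on the −x side, so K = (-35.000, 0.0000). Tangency of A1 to CK means the radius DK is perpendicular to CK, so D = K + (0, 12.7) = (-35.000, 12.700). Since DA ⟂ AF (tangency), |DF| = √(12.7² + 28.9²) = 31.567 regardless of where A sits on A1. So F lies on both circle(C, 57.99) and circle(D, 31.567); the above-CK intersection is F = (-37.585, 44.161). A is the foot of the tangent from F: A = (-23.831, 18.744).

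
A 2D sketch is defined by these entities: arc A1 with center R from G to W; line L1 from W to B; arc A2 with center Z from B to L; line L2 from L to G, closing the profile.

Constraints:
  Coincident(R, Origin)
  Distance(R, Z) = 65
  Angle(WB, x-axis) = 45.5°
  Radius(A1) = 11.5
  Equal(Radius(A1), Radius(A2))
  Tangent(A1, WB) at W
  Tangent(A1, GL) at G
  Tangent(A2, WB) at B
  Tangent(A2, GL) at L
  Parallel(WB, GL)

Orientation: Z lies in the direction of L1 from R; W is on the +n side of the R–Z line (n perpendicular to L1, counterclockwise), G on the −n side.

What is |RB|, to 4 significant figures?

66.01

Tangency of A1 to both parallel lines with radius 11.5 puts W and G at R ± 11.5·n: W = (-8.202, 8.060), G = (8.202, -8.060). Equal radii place B and L the same way about Z: B = Z + 11.5·n = (37.36, 54.42), L = Z − 11.5·n = (53.76, 38.30). Then |RB| = |B − R| = 66.01.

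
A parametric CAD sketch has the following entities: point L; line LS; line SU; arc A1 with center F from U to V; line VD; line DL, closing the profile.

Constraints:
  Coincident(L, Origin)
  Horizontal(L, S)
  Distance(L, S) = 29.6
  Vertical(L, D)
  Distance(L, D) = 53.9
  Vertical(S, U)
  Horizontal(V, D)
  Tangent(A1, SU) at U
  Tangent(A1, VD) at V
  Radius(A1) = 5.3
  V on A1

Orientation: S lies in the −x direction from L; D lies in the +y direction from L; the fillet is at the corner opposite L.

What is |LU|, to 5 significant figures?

56.904

The virtual corner opposite L is at (-29.600, 53.900). The tangent condition forces FU to be normal to SU and A1 meets VD tangentially, so FV is at right angles to VD, with radius 5.3, so the center F sits 5.3 in from both sides at F = (-24.300, 48.600). That places the tangent points at U = (-29.600, 48.600) on SU and V = (-24.300, 53.900) on VD. Then |LU| = |U − L| = 56.904.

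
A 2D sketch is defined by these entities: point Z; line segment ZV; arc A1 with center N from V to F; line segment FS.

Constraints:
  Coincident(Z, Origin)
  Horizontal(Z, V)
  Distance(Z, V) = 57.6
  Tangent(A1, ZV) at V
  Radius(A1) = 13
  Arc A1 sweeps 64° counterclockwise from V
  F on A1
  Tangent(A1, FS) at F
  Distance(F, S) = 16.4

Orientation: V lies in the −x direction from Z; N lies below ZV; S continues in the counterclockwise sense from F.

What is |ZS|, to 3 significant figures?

79.6

Z is at the origin; ZV is horizontal with |ZV| = 57.6 and V on the −x side, so V = (-57.6, 0.00). A1 meets ZV tangentially, so NV is at right angles to ZV, so N = V + (0, -13) = (-57.6, -13.0). On A1, V sits at bearing 90° from N; a 64° counterclockwise sweep puts F at bearing 154°, so F = N + 13.0·(cos 154°, sin 154°) = (-69.3, -7.30). The tangent condition forces NF to be normal to FS, so FS runs along (−sin 154°, cos 154°); with |FS| = 16.4, S = (-76.5, -22.0). Then |ZS| = |S − Z| = 79.6.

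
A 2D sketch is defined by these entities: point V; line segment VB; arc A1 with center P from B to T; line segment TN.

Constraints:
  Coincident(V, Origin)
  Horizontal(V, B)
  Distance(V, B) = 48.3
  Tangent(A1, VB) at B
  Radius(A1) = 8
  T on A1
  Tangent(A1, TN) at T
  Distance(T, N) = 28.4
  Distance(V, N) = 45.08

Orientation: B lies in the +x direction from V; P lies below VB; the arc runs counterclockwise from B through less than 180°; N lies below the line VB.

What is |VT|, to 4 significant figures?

41.09

V is at the origin; V and B share the same y with |VB| = 48.3 and B on the +x side, so B = (48.30, 0.000). The tangent condition forces PB to be normal to VB, so P = B + (0, -8) = (48.30, -8.000). Since PT ⟂ TN (tangency), |PN| = √(8.0² + 28.4²) = 29.51 regardless of where T sits on A1. So N lies on both circle(V, 45.08) and circle(P, 29.51); the below-VB intersection is N = (31.50, -32.25). T is the foot of the tangent from N: T = (40.74, -5.397).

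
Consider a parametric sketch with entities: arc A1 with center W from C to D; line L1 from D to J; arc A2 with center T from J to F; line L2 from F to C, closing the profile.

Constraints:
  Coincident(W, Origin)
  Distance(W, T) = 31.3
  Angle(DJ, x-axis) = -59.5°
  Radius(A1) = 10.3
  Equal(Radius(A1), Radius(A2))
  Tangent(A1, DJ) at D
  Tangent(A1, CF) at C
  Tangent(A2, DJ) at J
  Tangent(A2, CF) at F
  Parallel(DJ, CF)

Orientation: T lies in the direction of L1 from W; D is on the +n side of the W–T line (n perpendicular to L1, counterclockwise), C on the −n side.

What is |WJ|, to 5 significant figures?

32.951

Tangency of A1 to both parallel lines with radius 10.3 puts D and C at W ± 10.3·n: D = (8.8748, 5.2276), C = (-8.8748, -5.2276). Equal radii place J and F the same way about T: J = T + 10.3·n = (24.761, -21.741), F = T − 10.3·n = (7.0112, -32.197). Then |WJ| = |J − W| = 32.951.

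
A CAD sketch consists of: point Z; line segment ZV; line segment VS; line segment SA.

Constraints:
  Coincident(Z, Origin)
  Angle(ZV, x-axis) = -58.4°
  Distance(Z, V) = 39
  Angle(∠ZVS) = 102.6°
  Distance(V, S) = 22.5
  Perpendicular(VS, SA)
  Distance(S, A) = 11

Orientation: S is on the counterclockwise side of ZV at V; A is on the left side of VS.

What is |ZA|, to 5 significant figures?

41.155

Z is at the origin; ZV runs at -58.4° with length 39.0, so V = 39.0·(cos -58.4°, sin -58.4°) = (20.435, -33.217). ∠ZVS = 102.6°, so VS runs at -58.4° + (180° − 102.6°) = 19.000° from the x-axis; with |VS| = 22.5, S = V + 22.5·(cos 19.000°, sin 19.000°) = (41.710, -25.892). The perpendicularity gives SA at right angles to VS; with |SA| = 11.0 on the left of VS, A = S + 11.0·(-0.32557, 0.94552) = (38.128, -15.491). Then |ZA| = |A − Z| = 41.155.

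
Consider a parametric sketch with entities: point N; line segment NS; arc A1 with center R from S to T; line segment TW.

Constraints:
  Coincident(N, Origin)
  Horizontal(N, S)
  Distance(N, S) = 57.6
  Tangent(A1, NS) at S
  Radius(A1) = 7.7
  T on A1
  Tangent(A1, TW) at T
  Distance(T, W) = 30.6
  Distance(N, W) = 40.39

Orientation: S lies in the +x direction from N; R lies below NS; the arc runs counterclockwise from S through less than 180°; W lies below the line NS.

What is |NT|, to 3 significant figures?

51.9

Checks: ∠(RS, SN) = 90.00° ✓; |RT| = 7.700 ✓; ∠(RT, TW) = 90.00° ✓; |TW| = 30.60 ✓; |NW| = 40.39 ✓.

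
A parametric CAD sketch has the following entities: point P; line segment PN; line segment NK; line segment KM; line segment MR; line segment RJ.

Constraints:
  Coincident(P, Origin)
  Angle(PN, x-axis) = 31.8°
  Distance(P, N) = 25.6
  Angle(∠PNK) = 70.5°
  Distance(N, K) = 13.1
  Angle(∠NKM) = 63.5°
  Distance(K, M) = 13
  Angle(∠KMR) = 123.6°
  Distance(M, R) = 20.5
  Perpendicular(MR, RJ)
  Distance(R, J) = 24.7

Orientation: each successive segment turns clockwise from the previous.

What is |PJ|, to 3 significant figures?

42.4

P is at the origin; PN runs at 31.8° with length 25.6, so N = (21.8, 13.5). ∠PNK = 70.5° gives NK at -77.7° from the x-axis; with |NK| = 13.1, K = (24.5, 0.691). ∠NKM = 63.5° gives KM at 166° from the x-axis; with |KM| = 13.0, M = (11.9, 3.88). ∠KMR = 123.6° gives MR at 109° from the x-axis; with |MR| = 20.5, R = (5.14, 23.2). MR ⟂ RJ, so RJ runs at 19.4°; with |RJ| = 24.7, J = (28.4, 31.4). Then |PJ| = |J − P| = 42.4.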